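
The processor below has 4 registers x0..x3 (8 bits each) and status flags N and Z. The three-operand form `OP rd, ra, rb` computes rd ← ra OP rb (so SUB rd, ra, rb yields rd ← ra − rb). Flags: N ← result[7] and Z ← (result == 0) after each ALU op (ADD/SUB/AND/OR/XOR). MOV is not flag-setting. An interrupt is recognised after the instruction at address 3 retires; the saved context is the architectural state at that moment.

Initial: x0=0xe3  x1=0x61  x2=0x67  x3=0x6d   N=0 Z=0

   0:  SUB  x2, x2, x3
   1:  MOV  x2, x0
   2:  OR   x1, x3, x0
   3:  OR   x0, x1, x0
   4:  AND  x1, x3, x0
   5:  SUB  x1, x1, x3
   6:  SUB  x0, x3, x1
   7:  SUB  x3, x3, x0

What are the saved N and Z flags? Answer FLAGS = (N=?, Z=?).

after  0: x0=0xe3 x1=0x61 x2=0xfa x3=0x6d  N=1 Z=0
after  1: x0=0xe3 x1=0x61 x2=0xe3 x3=0x6d  N=1 Z=0
after  2: x0=0xe3 x1=0xef x2=0xe3 x3=0x6d  N=1 Z=0
after  3: x0=0xef x1=0xef x2=0xe3 x3=0x6d  N=1 Z=0
-- IRQ taken; context saved, return-PC = 4 --

FLAGS = (N=1, Z=0)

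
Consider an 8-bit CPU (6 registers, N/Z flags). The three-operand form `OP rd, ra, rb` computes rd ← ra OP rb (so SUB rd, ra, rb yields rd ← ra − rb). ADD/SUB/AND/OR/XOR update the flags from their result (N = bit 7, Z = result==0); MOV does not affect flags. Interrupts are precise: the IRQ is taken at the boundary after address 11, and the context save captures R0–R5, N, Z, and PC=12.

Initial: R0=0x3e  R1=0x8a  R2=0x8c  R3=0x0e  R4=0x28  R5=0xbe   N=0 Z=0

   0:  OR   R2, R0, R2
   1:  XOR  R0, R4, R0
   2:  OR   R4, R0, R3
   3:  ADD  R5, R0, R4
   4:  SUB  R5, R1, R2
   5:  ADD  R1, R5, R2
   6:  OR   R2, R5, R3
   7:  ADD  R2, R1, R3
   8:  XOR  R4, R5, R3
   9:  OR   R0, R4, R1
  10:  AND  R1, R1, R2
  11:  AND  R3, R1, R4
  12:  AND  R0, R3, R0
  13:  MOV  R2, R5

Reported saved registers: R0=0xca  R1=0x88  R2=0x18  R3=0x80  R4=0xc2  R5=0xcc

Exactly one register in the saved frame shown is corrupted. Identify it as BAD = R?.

after  0: R0=0x3e R1=0x8a R2=0xbe R3=0x0e R4=0x28 R5=0xbe  N=1 Z=0
after  1: R0=0x16 R1=0x8a R2=0xbe R3=0x0e R4=0x28 R5=0xbe  N=0 Z=0
after  2: R0=0x16 R1=0x8a R2=0xbe R3=0x0e R4=0x1e R5=0xbe  N=0 Z=0
after  3: R0=0x16 R1=0x8a R2=0xbe R3=0x0e R4=0x1e R5=0x34  N=0 Z=0
after  4: R0=0x16 R1=0x8a R2=0xbe R3=0x0e R4=0x1e R5=0xcc  N=1 Z=0
after  5: R0=0x16 R1=0x8a R2=0xbe R3=0x0e R4=0x1e R5=0xcc  N=1 Z=0
after  6: R0=0x16 R1=0x8a R2=0xce R3=0x0e R4=0x1e R5=0xcc  N=1 Z=0
after  7: R0=0x16 R1=0x8a R2=0x98 R3=0x0e R4=0x1e R5=0xcc  N=1 Z=0
after  8: R0=0x16 R1=0x8a R2=0x98 R3=0x0e R4=0xc2 R5=0xcc  N=1 Z=0
after  9: R0=0xca R1=0x8a R2=0x98 R3=0x0e R4=0xc2 R5=0xcc  N=1 Z=0
after 10: R0=0xca R1=0x88 R2=0x98 R3=0x0e R4=0xc2 R5=0xcc  N=1 Z=0
after 11: R0=0xca R1=0x88 R2=0x98 R3=0x80 R4=0xc2 R5=0xcc  N=1 Z=0
-- IRQ taken; context saved, return-PC = 12 --
mismatch: R2: reported 0x18 vs actual 0x98

BAD = R2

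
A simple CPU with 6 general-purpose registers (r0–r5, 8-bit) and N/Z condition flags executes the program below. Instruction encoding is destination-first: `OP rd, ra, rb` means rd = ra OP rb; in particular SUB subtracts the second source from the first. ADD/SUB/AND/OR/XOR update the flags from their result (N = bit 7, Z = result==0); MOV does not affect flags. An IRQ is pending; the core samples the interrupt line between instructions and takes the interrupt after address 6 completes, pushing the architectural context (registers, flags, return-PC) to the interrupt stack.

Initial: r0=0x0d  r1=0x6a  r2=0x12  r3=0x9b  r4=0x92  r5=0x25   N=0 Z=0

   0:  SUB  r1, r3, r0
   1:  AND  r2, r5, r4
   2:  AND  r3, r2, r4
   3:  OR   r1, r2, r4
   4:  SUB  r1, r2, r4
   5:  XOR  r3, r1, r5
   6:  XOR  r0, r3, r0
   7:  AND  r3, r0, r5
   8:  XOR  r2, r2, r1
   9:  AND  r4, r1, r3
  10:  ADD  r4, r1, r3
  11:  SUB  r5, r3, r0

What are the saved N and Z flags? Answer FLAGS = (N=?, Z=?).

after  0: r0=0x0d r1=0x8e r2=0x12 r3=0x9b r4=0x92 r5=0x25  N=1 Z=0
after  1: r0=0x0d r1=0x8e r2=0x00 r3=0x9b r4=0x92 r5=0x25  N=0 Z=1
after  2: r0=0x0d r1=0x8e r2=0x00 r3=0x00 r4=0x92 r5=0x25  N=0 Z=1
after  3: r0=0x0d r1=0x92 r2=0x00 r3=0x00 r4=0x92 r5=0x25  N=1 Z=0
after  4: r0=0x0d r1=0x6e r2=0x00 r3=0x00 r4=0x92 r5=0x25  N=0 Z=0
after  5: r0=0x0d r1=0x6e r2=0x00 r3=0x4b r4=0x92 r5=0x25  N=0 Z=0
after  6: r0=0x46 r1=0x6e r2=0x00 r3=0x4b r4=0x92 r5=0x25  N=0 Z=0
-- IRQ taken; context saved, return-PC = 7 --

FLAGS = (N=0, Z=0)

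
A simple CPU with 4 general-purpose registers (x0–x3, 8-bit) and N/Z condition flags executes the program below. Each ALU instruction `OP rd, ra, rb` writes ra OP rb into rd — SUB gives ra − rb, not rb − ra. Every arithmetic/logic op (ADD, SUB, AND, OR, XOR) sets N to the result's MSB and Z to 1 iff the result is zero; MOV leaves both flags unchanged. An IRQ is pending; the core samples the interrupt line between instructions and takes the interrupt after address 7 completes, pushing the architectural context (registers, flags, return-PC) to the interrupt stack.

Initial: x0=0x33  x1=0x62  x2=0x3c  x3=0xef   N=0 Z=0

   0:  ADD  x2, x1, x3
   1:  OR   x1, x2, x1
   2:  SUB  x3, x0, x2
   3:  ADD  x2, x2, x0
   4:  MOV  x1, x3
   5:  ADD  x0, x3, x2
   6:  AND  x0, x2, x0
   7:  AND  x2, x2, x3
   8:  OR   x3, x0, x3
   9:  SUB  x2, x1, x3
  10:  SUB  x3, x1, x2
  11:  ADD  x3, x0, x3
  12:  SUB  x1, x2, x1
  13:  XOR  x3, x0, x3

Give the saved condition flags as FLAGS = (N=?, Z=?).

after  0: x0=0x33 x1=0x62 x2=0x51 x3=0xef  N=0 Z=0
after  1: x0=0x33 x1=0x73 x2=0x51 x3=0xef  N=0 Z=0
after  2: x0=0x33 x1=0x73 x2=0x51 x3=0xe2  N=1 Z=0
after  3: x0=0x33 x1=0x73 x2=0x84 x3=0xe2  N=1 Z=0
after  4: x0=0x33 x1=0xe2 x2=0x84 x3=0xe2  N=1 Z=0
after  5: x0=0x66 x1=0xe2 x2=0x84 x3=0xe2  N=0 Z=0
after  6: x0=0x04 x1=0xe2 x2=0x84 x3=0xe2  N=0 Z=0
after  7: x0=0x04 x1=0xe2 x2=0x80 x3=0xe2  N=1 Z=0
-- IRQ taken; context saved, return-PC = 8 --

FLAGS = (N=1, Z=0)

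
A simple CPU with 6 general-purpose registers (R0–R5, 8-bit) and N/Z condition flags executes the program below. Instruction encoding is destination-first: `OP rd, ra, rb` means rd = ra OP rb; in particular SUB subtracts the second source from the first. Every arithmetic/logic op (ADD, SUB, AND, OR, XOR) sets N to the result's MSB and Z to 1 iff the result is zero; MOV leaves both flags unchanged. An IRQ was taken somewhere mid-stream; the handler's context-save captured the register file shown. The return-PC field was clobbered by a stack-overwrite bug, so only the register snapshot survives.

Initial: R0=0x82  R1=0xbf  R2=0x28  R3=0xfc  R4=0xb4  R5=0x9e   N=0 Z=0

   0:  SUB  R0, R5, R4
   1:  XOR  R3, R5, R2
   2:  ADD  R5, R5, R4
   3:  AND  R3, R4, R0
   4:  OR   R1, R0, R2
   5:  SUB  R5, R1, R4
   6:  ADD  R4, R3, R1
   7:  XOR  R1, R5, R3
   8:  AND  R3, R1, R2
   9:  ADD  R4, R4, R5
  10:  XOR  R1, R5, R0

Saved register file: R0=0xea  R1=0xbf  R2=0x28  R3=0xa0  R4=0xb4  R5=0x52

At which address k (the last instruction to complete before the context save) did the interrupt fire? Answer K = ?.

after  0: R0=0xea R1=0xbf R2=0x28 R3=0xfc R4=0xb4 R5=0x9e  N=1 Z=0
after  1: R0=0xea R1=0xbf R2=0x28 R3=0xb6 R4=0xb4 R5=0x9e  N=1 Z=0
after  2: R0=0xea R1=0xbf R2=0x28 R3=0xb6 R4=0xb4 R5=0x52  N=0 Z=0
after  3: R0=0xea R1=0xbf R2=0x28 R3=0xa0 R4=0xb4 R5=0x52  N=1 Z=0
-- IRQ taken; context saved, return-PC = 4 --

K = 3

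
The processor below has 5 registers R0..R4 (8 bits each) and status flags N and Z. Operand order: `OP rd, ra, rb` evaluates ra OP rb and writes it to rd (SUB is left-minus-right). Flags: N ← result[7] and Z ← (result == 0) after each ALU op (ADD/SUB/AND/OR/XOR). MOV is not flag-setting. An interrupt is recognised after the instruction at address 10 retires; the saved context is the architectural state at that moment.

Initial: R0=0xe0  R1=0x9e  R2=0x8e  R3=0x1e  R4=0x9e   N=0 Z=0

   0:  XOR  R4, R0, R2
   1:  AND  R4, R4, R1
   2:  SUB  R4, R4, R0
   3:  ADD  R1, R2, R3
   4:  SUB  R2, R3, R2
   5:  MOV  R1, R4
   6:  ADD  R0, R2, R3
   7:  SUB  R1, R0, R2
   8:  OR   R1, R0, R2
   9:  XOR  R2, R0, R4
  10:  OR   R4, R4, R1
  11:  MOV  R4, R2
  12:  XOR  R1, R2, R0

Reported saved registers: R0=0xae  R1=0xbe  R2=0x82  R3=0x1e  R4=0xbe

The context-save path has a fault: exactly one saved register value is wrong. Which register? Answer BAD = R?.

BAD = R2

after  0: R0=0xe0 R1=0x9e R2=0x8e R3=0x1e R4=0x6e  N=0 Z=0
after  1: R0=0xe0 R1=0x9e R2=0x8e R3=0x1e R4=0x0e  N=0 Z=0
after  2: R0=0xe0 R1=0x9e R2=0x8e R3=0x1e R4=0x2e  N=0 Z=0
after  3: R0=0xe0 R1=0xac R2=0x8e R3=0x1e R4=0x2e  N=1 Z=0
after  4: R0=0xe0 R1=0xac R2=0x90 R3=0x1e R4=0x2e  N=1 Z=0
after  5: R0=0xe0 R1=0x2e R2=0x90 R3=0x1e R4=0x2e  N=1 Z=0
after  6: R0=0xae R1=0x2e R2=0x90 R3=0x1e R4=0x2e  N=1 Z=0
after  7: R0=0xae R1=0x1e R2=0x90 R3=0x1e R4=0x2e  N=0 Z=0
after  8: R0=0xae R1=0xbe R2=0x90 R3=0x1e R4=0x2e  N=1 Z=0
after  9: R0=0xae R1=0xbe R2=0x80 R3=0x1e R4=0x2e  N=1 Z=0
after 10: R0=0xae R1=0xbe R2=0x80 R3=0x1e R4=0xbe  N=1 Z=0
-- IRQ taken; context saved, return-PC = 11 --
mismatch: R2: reported 0x82 vs actual 0x80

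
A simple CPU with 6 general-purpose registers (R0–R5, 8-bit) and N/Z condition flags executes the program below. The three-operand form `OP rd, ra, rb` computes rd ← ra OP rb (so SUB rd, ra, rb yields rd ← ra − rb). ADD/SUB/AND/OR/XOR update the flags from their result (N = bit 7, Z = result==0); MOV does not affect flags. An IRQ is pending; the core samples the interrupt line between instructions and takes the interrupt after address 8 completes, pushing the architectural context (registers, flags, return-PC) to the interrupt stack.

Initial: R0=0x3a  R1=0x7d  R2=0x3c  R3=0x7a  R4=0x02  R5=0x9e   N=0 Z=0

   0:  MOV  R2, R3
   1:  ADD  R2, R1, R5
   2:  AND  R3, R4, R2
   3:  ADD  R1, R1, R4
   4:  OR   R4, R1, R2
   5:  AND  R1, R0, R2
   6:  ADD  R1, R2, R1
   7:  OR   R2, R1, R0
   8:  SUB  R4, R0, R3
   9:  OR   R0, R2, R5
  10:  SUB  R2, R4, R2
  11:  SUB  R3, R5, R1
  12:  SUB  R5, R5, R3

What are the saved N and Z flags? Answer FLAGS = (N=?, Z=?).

FLAGS = (N=0, Z=0)

after  0: R0=0x3a R1=0x7d R2=0x7a R3=0x7a R4=0x02 R5=0x9e  N=0 Z=0
after  1: R0=0x3a R1=0x7d R2=0x1b R3=0x7a R4=0x02 R5=0x9e  N=0 Z=0
after  2: R0=0x3a R1=0x7d R2=0x1b R3=0x02 R4=0x02 R5=0x9e  N=0 Z=0
after  3: R0=0x3a R1=0x7f R2=0x1b R3=0x02 R4=0x02 R5=0x9e  N=0 Z=0
after  4: R0=0x3a R1=0x7f R2=0x1b R3=0x02 R4=0x7f R5=0x9e  N=0 Z=0
after  5: R0=0x3a R1=0x1a R2=0x1b R3=0x02 R4=0x7f R5=0x9e  N=0 Z=0
after  6: R0=0x3a R1=0x35 R2=0x1b R3=0x02 R4=0x7f R5=0x9e  N=0 Z=0
after  7: R0=0x3a R1=0x35 R2=0x3f R3=0x02 R4=0x7f R5=0x9e  N=0 Z=0
after  8: R0=0x3a R1=0x35 R2=0x3f R3=0x02 R4=0x38 R5=0x9e  N=0 Z=0
-- IRQ taken; context saved, return-PC = 9 --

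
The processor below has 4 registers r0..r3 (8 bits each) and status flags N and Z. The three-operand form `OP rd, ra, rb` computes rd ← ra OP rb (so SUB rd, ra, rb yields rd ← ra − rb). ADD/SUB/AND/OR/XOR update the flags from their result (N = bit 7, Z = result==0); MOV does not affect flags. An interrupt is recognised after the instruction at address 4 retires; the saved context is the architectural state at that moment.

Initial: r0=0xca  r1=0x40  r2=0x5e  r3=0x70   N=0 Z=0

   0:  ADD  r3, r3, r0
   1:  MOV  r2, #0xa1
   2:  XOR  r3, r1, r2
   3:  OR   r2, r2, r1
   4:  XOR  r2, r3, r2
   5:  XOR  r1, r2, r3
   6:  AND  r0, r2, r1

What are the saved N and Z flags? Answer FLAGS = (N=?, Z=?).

after  0: r0=0xca r1=0x40 r2=0x5e r3=0x3a  N=0 Z=0
after  1: r0=0xca r1=0x40 r2=0xa1 r3=0x3a  N=0 Z=0
after  2: r0=0xca r1=0x40 r2=0xa1 r3=0xe1  N=1 Z=0
after  3: r0=0xca r1=0x40 r2=0xe1 r3=0xe1  N=1 Z=0
after  4: r0=0xca r1=0x40 r2=0x00 r3=0xe1  N=0 Z=1
-- IRQ taken; context saved, return-PC = 5 --

FLAGS = (N=0, Z=1)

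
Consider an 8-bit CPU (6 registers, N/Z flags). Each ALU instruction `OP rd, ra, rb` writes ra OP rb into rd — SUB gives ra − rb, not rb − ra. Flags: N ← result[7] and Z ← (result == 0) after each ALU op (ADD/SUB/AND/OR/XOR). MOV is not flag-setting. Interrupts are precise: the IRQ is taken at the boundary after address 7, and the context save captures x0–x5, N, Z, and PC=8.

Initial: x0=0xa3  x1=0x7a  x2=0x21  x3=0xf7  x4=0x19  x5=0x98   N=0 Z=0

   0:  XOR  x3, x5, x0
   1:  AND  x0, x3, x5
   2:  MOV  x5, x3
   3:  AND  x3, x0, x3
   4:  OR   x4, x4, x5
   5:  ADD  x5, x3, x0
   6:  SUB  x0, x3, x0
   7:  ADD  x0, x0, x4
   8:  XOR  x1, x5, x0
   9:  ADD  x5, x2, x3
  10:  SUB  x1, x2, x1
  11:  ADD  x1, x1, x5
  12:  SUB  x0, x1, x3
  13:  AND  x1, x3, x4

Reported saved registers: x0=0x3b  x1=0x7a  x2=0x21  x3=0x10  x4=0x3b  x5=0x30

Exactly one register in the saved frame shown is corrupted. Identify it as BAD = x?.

BAD = x3

after  0: x0=0xa3 x1=0x7a x2=0x21 x3=0x3b x4=0x19 x5=0x98  N=0 Z=0
after  1: x0=0x18 x1=0x7a x2=0x21 x3=0x3b x4=0x19 x5=0x98  N=0 Z=0
after  2: x0=0x18 x1=0x7a x2=0x21 x3=0x3b x4=0x19 x5=0x3b  N=0 Z=0
after  3: x0=0x18 x1=0x7a x2=0x21 x3=0x18 x4=0x19 x5=0x3b  N=0 Z=0
after  4: x0=0x18 x1=0x7a x2=0x21 x3=0x18 x4=0x3b x5=0x3b  N=0 Z=0
after  5: x0=0x18 x1=0x7a x2=0x21 x3=0x18 x4=0x3b x5=0x30  N=0 Z=0
after  6: x0=0x00 x1=0x7a x2=0x21 x3=0x18 x4=0x3b x5=0x30  N=0 Z=1
after  7: x0=0x3b x1=0x7a x2=0x21 x3=0x18 x4=0x3b x5=0x30  N=0 Z=0
-- IRQ taken; context saved, return-PC = 8 --
mismatch: x3: reported 0x10 vs actual 0x18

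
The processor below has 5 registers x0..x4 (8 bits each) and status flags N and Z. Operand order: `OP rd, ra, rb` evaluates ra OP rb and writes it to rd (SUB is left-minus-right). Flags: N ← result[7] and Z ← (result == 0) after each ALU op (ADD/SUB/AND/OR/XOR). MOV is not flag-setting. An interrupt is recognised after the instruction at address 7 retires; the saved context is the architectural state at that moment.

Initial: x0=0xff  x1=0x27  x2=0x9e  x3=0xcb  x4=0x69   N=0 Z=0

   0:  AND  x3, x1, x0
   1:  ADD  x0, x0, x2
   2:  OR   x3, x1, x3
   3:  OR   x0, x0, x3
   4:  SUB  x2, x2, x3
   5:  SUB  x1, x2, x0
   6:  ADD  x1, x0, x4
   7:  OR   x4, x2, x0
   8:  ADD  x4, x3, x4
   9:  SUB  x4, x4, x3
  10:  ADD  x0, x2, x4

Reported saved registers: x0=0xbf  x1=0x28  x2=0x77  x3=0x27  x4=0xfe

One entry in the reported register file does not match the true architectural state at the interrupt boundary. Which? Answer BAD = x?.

after  0: x0=0xff x1=0x27 x2=0x9e x3=0x27 x4=0x69  N=0 Z=0
after  1: x0=0x9d x1=0x27 x2=0x9e x3=0x27 x4=0x69  N=1 Z=0
after  2: x0=0x9d x1=0x27 x2=0x9e x3=0x27 x4=0x69  N=0 Z=0
after  3: x0=0xbf x1=0x27 x2=0x9e x3=0x27 x4=0x69  N=1 Z=0
after  4: x0=0xbf x1=0x27 x2=0x77 x3=0x27 x4=0x69  N=0 Z=0
after  5: x0=0xbf x1=0xb8 x2=0x77 x3=0x27 x4=0x69  N=1 Z=0
after  6: x0=0xbf x1=0x28 x2=0x77 x3=0x27 x4=0x69  N=0 Z=0
after  7: x0=0xbf x1=0x28 x2=0x77 x3=0x27 x4=0xff  N=1 Z=0
-- IRQ taken; context saved, return-PC = 8 --
mismatch: x4: reported 0xfe vs actual 0xff

BAD = x4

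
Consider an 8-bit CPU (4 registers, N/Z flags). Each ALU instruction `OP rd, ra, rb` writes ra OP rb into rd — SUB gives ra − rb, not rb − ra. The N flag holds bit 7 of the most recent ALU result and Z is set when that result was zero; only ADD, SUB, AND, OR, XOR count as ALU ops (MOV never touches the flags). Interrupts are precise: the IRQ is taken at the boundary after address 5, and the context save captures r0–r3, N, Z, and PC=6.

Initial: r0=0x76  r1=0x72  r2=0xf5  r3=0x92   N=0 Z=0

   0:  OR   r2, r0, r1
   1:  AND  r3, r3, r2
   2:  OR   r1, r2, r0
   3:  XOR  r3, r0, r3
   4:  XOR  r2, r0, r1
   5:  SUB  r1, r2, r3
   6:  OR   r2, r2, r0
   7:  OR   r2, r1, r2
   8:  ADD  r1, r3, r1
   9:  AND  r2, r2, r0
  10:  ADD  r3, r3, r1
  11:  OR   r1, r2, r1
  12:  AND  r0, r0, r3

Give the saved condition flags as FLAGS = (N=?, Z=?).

after  0: r0=0x76 r1=0x72 r2=0x76 r3=0x92  N=0 Z=0
after  1: r0=0x76 r1=0x72 r2=0x76 r3=0x12  N=0 Z=0
after  2: r0=0x76 r1=0x76 r2=0x76 r3=0x12  N=0 Z=0
after  3: r0=0x76 r1=0x76 r2=0x76 r3=0x64  N=0 Z=0
after  4: r0=0x76 r1=0x76 r2=0x00 r3=0x64  N=0 Z=1
after  5: r0=0x76 r1=0x9c r2=0x00 r3=0x64  N=1 Z=0
-- IRQ taken; context saved, return-PC = 6 --

FLAGS = (N=1, Z=0)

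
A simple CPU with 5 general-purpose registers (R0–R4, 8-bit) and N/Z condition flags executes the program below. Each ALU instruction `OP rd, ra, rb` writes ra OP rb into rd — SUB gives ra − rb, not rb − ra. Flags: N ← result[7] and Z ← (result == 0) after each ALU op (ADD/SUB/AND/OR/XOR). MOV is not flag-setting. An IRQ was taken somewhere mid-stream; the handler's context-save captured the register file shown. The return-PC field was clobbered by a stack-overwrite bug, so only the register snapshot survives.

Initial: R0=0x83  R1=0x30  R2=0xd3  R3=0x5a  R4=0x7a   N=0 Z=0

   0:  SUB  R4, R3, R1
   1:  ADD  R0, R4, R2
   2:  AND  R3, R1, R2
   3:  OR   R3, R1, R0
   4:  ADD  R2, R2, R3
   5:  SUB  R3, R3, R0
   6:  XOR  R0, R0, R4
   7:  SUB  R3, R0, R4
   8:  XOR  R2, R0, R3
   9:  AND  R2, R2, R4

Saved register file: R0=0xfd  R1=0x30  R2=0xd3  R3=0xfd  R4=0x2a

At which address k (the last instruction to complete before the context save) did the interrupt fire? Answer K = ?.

after  0: R0=0x83 R1=0x30 R2=0xd3 R3=0x5a R4=0x2a  N=0 Z=0
after  1: R0=0xfd R1=0x30 R2=0xd3 R3=0x5a R4=0x2a  N=1 Z=0
after  2: R0=0xfd R1=0x30 R2=0xd3 R3=0x10 R4=0x2a  N=0 Z=0
after  3: R0=0xfd R1=0x30 R2=0xd3 R3=0xfd R4=0x2a  N=1 Z=0
-- IRQ taken; context saved, return-PC = 4 --

K = 3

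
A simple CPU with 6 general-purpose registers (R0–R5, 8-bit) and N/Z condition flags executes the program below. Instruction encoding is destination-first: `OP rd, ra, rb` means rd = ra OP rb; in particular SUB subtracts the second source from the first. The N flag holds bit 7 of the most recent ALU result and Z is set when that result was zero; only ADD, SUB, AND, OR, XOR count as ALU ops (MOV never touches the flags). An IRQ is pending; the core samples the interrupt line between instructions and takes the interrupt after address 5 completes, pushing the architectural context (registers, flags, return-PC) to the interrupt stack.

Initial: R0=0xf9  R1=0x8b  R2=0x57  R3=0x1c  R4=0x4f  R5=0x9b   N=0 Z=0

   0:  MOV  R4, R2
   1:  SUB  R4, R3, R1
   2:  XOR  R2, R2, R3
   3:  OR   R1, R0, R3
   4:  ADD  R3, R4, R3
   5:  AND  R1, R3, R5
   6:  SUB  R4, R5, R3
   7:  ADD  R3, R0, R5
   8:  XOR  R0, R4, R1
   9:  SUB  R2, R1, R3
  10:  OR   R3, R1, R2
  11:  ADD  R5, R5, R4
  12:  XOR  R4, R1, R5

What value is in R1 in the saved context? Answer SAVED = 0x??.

after  0: R0=0xf9 R1=0x8b R2=0x57 R3=0x1c R4=0x57 R5=0x9b  N=0 Z=0
after  1: R0=0xf9 R1=0x8b R2=0x57 R3=0x1c R4=0x91 R5=0x9b  N=1 Z=0
after  2: R0=0xf9 R1=0x8b R2=0x4b R3=0x1c R4=0x91 R5=0x9b  N=0 Z=0
after  3: R0=0xf9 R1=0xfd R2=0x4b R3=0x1c R4=0x91 R5=0x9b  N=1 Z=0
after  4: R0=0xf9 R1=0xfd R2=0x4b R3=0xad R4=0x91 R5=0x9b  N=1 Z=0
after  5: R0=0xf9 R1=0x89 R2=0x4b R3=0xad R4=0x91 R5=0x9b  N=1 Z=0
-- IRQ taken; context saved, return-PC = 6 --

SAVED = 0x89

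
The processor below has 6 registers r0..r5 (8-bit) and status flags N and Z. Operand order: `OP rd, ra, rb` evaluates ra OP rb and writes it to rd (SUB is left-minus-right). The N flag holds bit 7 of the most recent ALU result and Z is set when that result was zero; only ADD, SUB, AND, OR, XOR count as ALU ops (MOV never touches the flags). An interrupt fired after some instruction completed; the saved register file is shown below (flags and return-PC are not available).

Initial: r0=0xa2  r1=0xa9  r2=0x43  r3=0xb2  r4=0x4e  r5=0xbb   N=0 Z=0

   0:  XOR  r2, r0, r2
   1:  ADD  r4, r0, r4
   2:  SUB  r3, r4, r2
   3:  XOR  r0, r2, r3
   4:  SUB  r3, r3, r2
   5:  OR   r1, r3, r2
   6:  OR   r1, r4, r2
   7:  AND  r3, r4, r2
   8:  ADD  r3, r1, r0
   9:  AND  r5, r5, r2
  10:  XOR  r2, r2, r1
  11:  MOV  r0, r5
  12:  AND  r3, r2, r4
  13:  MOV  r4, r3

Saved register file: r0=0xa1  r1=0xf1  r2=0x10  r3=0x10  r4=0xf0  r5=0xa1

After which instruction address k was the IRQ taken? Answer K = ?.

K = 12

after  0: r0=0xa2 r1=0xa9 r2=0xe1 r3=0xb2 r4=0x4e r5=0xbb  N=1 Z=0
after  1: r0=0xa2 r1=0xa9 r2=0xe1 r3=0xb2 r4=0xf0 r5=0xbb  N=1 Z=0
after  2: r0=0xa2 r1=0xa9 r2=0xe1 r3=0x0f r4=0xf0 r5=0xbb  N=0 Z=0
after  3: r0=0xee r1=0xa9 r2=0xe1 r3=0x0f r4=0xf0 r5=0xbb  N=1 Z=0
after  4: r0=0xee r1=0xa9 r2=0xe1 r3=0x2e r4=0xf0 r5=0xbb  N=0 Z=0
after  5: r0=0xee r1=0xef r2=0xe1 r3=0x2e r4=0xf0 r5=0xbb  N=1 Z=0
after  6: r0=0xee r1=0xf1 r2=0xe1 r3=0x2e r4=0xf0 r5=0xbb  N=1 Z=0
after  7: r0=0xee r1=0xf1 r2=0xe1 r3=0xe0 r4=0xf0 r5=0xbb  N=1 Z=0
after  8: r0=0xee r1=0xf1 r2=0xe1 r3=0xdf r4=0xf0 r5=0xbb  N=1 Z=0
after  9: r0=0xee r1=0xf1 r2=0xe1 r3=0xdf r4=0xf0 r5=0xa1  N=1 Z=0
after 10: r0=0xee r1=0xf1 r2=0x10 r3=0xdf r4=0xf0 r5=0xa1  N=0 Z=0
after 11: r0=0xa1 r1=0xf1 r2=0x10 r3=0xdf r4=0xf0 r5=0xa1  N=0 Z=0
after 12: r0=0xa1 r1=0xf1 r2=0x10 r3=0x10 r4=0xf0 r5=0xa1  N=0 Z=0
-- IRQ taken; context saved, return-PC = 13 --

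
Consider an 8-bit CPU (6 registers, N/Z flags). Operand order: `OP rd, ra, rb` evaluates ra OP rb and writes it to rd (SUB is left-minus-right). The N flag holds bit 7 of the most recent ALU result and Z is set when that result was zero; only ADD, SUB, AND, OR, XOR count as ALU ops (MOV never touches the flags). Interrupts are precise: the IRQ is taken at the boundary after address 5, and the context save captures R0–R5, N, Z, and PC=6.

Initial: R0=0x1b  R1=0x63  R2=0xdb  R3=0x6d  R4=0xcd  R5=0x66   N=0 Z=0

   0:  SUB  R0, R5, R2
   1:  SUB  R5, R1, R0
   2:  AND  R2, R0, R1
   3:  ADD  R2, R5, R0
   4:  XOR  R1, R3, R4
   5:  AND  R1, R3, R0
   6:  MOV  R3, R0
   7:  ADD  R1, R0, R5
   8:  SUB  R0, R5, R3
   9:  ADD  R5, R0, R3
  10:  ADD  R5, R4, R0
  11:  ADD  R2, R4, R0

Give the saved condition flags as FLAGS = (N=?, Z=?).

FLAGS = (N=0, Z=0)

after  0: R0=0x8b R1=0x63 R2=0xdb R3=0x6d R4=0xcd R5=0x66  N=1 Z=0
after  1: R0=0x8b R1=0x63 R2=0xdb R3=0x6d R4=0xcd R5=0xd8  N=1 Z=0
after  2: R0=0x8b R1=0x63 R2=0x03 R3=0x6d R4=0xcd R5=0xd8  N=0 Z=0
after  3: R0=0x8b R1=0x63 R2=0x63 R3=0x6d R4=0xcd R5=0xd8  N=0 Z=0
after  4: R0=0x8b R1=0xa0 R2=0x63 R3=0x6d R4=0xcd R5=0xd8  N=1 Z=0
after  5: R0=0x8b R1=0x09 R2=0x63 R3=0x6d R4=0xcd R5=0xd8  N=0 Z=0
-- IRQ taken; context saved, return-PC = 6 --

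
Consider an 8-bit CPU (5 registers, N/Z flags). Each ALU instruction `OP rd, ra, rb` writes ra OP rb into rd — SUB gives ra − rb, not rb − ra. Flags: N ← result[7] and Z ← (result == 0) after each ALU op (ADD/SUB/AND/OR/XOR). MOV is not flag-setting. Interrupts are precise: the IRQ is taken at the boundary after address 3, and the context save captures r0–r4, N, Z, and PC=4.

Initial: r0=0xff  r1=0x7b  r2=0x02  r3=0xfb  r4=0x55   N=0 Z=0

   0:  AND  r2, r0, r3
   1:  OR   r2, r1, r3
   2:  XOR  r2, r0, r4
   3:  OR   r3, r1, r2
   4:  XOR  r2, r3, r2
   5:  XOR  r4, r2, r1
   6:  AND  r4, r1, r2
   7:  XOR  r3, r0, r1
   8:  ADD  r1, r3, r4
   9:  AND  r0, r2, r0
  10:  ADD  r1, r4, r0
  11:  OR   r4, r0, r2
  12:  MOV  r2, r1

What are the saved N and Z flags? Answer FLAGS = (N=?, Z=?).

after  0: r0=0xff r1=0x7b r2=0xfb r3=0xfb r4=0x55  N=1 Z=0
after  1: r0=0xff r1=0x7b r2=0xfb r3=0xfb r4=0x55  N=1 Z=0
after  2: r0=0xff r1=0x7b r2=0xaa r3=0xfb r4=0x55  N=1 Z=0
after  3: r0=0xff r1=0x7b r2=0xaa r3=0xfb r4=0x55  N=1 Z=0
-- IRQ taken; context saved, return-PC = 4 --

FLAGS = (N=1, Z=0)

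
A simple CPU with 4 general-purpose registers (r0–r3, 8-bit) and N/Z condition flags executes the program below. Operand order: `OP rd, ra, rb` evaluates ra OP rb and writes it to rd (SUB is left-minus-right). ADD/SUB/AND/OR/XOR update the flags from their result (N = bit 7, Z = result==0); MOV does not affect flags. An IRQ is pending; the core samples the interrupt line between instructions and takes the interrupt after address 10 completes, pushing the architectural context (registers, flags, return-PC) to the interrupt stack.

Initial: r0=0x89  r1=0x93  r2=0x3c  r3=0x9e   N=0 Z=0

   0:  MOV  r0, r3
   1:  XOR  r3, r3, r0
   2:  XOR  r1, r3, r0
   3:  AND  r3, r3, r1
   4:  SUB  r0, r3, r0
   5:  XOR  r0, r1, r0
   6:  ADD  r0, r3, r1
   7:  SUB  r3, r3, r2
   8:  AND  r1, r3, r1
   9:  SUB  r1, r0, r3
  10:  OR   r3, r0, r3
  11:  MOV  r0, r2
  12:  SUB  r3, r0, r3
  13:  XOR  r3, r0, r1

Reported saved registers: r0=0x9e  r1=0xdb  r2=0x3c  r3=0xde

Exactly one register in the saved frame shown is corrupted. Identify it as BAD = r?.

after  0: r0=0x9e r1=0x93 r2=0x3c r3=0x9e  N=0 Z=0
after  1: r0=0x9e r1=0x93 r2=0x3c r3=0x00  N=0 Z=1
after  2: r0=0x9e r1=0x9e r2=0x3c r3=0x00  N=1 Z=0
after  3: r0=0x9e r1=0x9e r2=0x3c r3=0x00  N=0 Z=1
after  4: r0=0x62 r1=0x9e r2=0x3c r3=0x00  N=0 Z=0
after  5: r0=0xfc r1=0x9e r2=0x3c r3=0x00  N=1 Z=0
after  6: r0=0x9e r1=0x9e r2=0x3c r3=0x00  N=1 Z=0
after  7: r0=0x9e r1=0x9e r2=0x3c r3=0xc4  N=1 Z=0
after  8: r0=0x9e r1=0x84 r2=0x3c r3=0xc4  N=1 Z=0
after  9: r0=0x9e r1=0xda r2=0x3c r3=0xc4  N=1 Z=0
after 10: r0=0x9e r1=0xda r2=0x3c r3=0xde  N=1 Z=0
-- IRQ taken; context saved, return-PC = 11 --
mismatch: r1: reported 0xdb vs actual 0xda

BAD = r1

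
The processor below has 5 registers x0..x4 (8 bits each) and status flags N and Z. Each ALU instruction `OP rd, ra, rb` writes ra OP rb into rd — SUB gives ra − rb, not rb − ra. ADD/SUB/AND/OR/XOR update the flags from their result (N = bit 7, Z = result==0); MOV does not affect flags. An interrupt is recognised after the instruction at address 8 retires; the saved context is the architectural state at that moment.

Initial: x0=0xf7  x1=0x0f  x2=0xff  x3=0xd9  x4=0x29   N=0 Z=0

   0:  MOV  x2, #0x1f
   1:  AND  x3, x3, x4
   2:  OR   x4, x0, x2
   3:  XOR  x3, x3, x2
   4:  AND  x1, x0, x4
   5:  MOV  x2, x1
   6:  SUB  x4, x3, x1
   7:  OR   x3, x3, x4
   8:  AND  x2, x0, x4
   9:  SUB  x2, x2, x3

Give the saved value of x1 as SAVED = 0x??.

after  0: x0=0xf7 x1=0x0f x2=0x1f x3=0xd9 x4=0x29  N=0 Z=0
after  1: x0=0xf7 x1=0x0f x2=0x1f x3=0x09 x4=0x29  N=0 Z=0
after  2: x0=0xf7 x1=0x0f x2=0x1f x3=0x09 x4=0xff  N=1 Z=0
after  3: x0=0xf7 x1=0x0f x2=0x1f x3=0x16 x4=0xff  N=0 Z=0
after  4: x0=0xf7 x1=0xf7 x2=0x1f x3=0x16 x4=0xff  N=1 Z=0
after  5: x0=0xf7 x1=0xf7 x2=0xf7 x3=0x16 x4=0xff  N=1 Z=0
after  6: x0=0xf7 x1=0xf7 x2=0xf7 x3=0x16 x4=0x1f  N=0 Z=0
after  7: x0=0xf7 x1=0xf7 x2=0xf7 x3=0x1f x4=0x1f  N=0 Z=0
after  8: x0=0xf7 x1=0xf7 x2=0x17 x3=0x1f x4=0x1f  N=0 Z=0
-- IRQ taken; context saved, return-PC = 9 --

SAVED = 0xf7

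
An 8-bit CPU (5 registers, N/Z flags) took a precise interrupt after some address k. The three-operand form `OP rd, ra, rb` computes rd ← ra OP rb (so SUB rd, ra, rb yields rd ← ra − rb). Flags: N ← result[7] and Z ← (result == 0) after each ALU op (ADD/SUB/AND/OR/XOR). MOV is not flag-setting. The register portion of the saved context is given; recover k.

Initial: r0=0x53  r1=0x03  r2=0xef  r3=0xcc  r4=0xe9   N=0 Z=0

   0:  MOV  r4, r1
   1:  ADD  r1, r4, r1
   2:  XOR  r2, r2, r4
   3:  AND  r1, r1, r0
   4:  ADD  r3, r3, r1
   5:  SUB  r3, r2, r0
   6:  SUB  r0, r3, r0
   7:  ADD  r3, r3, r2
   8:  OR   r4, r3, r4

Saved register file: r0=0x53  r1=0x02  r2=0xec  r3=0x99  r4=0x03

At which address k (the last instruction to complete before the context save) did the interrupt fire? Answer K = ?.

after  0: r0=0x53 r1=0x03 r2=0xef r3=0xcc r4=0x03  N=0 Z=0
after  1: r0=0x53 r1=0x06 r2=0xef r3=0xcc r4=0x03  N=0 Z=0
after  2: r0=0x53 r1=0x06 r2=0xec r3=0xcc r4=0x03  N=1 Z=0
after  3: r0=0x53 r1=0x02 r2=0xec r3=0xcc r4=0x03  N=0 Z=0
after  4: r0=0x53 r1=0x02 r2=0xec r3=0xce r4=0x03  N=1 Z=0
after  5: r0=0x53 r1=0x02 r2=0xec r3=0x99 r4=0x03  N=1 Z=0
-- IRQ taken; context saved, return-PC = 6 --

K = 5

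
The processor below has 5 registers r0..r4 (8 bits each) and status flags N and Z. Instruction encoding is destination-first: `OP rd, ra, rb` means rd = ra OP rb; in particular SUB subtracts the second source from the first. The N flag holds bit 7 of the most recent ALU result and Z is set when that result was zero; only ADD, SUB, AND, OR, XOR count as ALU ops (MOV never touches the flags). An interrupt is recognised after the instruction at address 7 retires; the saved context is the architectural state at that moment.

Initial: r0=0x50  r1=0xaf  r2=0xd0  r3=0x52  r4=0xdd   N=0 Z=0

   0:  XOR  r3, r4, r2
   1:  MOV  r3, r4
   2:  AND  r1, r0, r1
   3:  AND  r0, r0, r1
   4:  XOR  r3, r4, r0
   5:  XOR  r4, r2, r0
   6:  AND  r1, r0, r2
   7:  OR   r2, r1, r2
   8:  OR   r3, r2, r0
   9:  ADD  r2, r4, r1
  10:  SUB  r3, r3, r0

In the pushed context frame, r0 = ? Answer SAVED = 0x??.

after  0: r0=0x50 r1=0xaf r2=0xd0 r3=0x0d r4=0xdd  N=0 Z=0
after  1: r0=0x50 r1=0xaf r2=0xd0 r3=0xdd r4=0xdd  N=0 Z=0
after  2: r0=0x50 r1=0x00 r2=0xd0 r3=0xdd r4=0xdd  N=0 Z=1
after  3: r0=0x00 r1=0x00 r2=0xd0 r3=0xdd r4=0xdd  N=0 Z=1
after  4: r0=0x00 r1=0x00 r2=0xd0 r3=0xdd r4=0xdd  N=1 Z=0
after  5: r0=0x00 r1=0x00 r2=0xd0 r3=0xdd r4=0xd0  N=1 Z=0
after  6: r0=0x00 r1=0x00 r2=0xd0 r3=0xdd r4=0xd0  N=0 Z=1
after  7: r0=0x00 r1=0x00 r2=0xd0 r3=0xdd r4=0xd0  N=1 Z=0
-- IRQ taken; context saved, return-PC = 8 --

SAVED = 0x00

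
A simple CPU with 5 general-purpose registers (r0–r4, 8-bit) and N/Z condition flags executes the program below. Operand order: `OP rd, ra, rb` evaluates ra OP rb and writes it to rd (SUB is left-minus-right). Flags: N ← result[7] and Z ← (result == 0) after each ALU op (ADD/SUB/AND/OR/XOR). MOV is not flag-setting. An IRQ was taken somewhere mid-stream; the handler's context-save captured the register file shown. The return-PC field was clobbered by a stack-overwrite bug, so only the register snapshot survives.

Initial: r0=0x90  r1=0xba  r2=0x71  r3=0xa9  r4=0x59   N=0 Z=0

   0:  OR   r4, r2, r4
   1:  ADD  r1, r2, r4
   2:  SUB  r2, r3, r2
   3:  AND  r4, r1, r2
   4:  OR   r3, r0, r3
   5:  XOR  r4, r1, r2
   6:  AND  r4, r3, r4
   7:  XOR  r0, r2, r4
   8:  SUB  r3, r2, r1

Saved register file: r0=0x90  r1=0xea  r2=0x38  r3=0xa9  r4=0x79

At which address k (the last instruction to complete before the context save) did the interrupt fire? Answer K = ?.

after  0: r0=0x90 r1=0xba r2=0x71 r3=0xa9 r4=0x79  N=0 Z=0
after  1: r0=0x90 r1=0xea r2=0x71 r3=0xa9 r4=0x79  N=1 Z=0
after  2: r0=0x90 r1=0xea r2=0x38 r3=0xa9 r4=0x79  N=0 Z=0
-- IRQ taken; context saved, return-PC = 3 --

K = 2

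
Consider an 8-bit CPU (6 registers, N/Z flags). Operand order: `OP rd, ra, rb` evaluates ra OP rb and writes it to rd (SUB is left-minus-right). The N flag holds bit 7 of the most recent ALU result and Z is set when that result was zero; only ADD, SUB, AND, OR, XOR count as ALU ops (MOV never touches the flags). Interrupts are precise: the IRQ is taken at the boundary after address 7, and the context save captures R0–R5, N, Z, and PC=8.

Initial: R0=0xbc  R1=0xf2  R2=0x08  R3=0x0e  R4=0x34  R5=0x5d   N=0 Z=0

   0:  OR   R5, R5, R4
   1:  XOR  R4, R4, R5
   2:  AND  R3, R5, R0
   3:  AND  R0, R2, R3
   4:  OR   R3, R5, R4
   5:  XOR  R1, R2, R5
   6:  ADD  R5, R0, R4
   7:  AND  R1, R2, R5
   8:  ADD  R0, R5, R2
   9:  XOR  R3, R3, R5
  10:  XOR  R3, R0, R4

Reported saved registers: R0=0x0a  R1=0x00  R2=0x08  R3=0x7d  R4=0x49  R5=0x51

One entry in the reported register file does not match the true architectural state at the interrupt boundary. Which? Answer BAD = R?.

BAD = R0

after  0: R0=0xbc R1=0xf2 R2=0x08 R3=0x0e R4=0x34 R5=0x7d  N=0 Z=0
after  1: R0=0xbc R1=0xf2 R2=0x08 R3=0x0e R4=0x49 R5=0x7d  N=0 Z=0
after  2: R0=0xbc R1=0xf2 R2=0x08 R3=0x3c R4=0x49 R5=0x7d  N=0 Z=0
after  3: R0=0x08 R1=0xf2 R2=0x08 R3=0x3c R4=0x49 R5=0x7d  N=0 Z=0
after  4: R0=0x08 R1=0xf2 R2=0x08 R3=0x7d R4=0x49 R5=0x7d  N=0 Z=0
after  5: R0=0x08 R1=0x75 R2=0x08 R3=0x7d R4=0x49 R5=0x7d  N=0 Z=0
after  6: R0=0x08 R1=0x75 R2=0x08 R3=0x7d R4=0x49 R5=0x51  N=0 Z=0
after  7: R0=0x08 R1=0x00 R2=0x08 R3=0x7d R4=0x49 R5=0x51  N=0 Z=1
-- IRQ taken; context saved, return-PC = 8 --
mismatch: R0: reported 0x0a vs actual 0x08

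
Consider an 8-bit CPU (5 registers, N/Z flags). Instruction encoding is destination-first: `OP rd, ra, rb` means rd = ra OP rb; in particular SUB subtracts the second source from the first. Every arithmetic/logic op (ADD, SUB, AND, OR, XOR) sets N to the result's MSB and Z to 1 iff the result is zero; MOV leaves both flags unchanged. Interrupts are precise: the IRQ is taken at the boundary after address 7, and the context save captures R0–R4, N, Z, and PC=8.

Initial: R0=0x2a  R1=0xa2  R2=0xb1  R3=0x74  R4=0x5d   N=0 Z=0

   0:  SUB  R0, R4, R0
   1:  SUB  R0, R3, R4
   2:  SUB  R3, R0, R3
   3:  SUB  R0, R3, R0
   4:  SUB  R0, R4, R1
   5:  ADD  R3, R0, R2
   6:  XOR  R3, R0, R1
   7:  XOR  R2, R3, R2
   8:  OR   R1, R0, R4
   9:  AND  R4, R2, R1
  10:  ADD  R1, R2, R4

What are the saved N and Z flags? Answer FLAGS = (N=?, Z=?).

FLAGS = (N=1, Z=0)

after  0: R0=0x33 R1=0xa2 R2=0xb1 R3=0x74 R4=0x5d  N=0 Z=0
after  1: R0=0x17 R1=0xa2 R2=0xb1 R3=0x74 R4=0x5d  N=0 Z=0
after  2: R0=0x17 R1=0xa2 R2=0xb1 R3=0xa3 R4=0x5d  N=1 Z=0
after  3: R0=0x8c R1=0xa2 R2=0xb1 R3=0xa3 R4=0x5d  N=1 Z=0
after  4: R0=0xbb R1=0xa2 R2=0xb1 R3=0xa3 R4=0x5d  N=1 Z=0
after  5: R0=0xbb R1=0xa2 R2=0xb1 R3=0x6c R4=0x5d  N=0 Z=0
after  6: R0=0xbb R1=0xa2 R2=0xb1 R3=0x19 R4=0x5d  N=0 Z=0
after  7: R0=0xbb R1=0xa2 R2=0xa8 R3=0x19 R4=0x5d  N=1 Z=0
-- IRQ taken; context saved, return-PC = 8 --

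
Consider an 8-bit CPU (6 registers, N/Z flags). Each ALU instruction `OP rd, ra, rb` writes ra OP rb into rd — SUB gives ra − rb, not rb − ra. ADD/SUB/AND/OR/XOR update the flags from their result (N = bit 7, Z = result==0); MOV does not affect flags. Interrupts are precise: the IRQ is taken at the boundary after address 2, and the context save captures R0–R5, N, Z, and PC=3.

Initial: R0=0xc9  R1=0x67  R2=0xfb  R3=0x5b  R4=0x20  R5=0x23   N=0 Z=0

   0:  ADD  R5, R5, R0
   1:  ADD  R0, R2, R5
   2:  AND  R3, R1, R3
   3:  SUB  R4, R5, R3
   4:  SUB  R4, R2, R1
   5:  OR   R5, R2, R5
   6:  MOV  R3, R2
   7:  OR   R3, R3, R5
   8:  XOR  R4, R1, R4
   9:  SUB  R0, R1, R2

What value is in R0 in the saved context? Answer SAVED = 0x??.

SAVED = 0xe7

after  0: R0=0xc9 R1=0x67 R2=0xfb R3=0x5b R4=0x20 R5=0xec  N=1 Z=0
after  1: R0=0xe7 R1=0x67 R2=0xfb R3=0x5b R4=0x20 R5=0xec  N=1 Z=0
after  2: R0=0xe7 R1=0x67 R2=0xfb R3=0x43 R4=0x20 R5=0xec  N=0 Z=0
-- IRQ taken; context saved, return-PC = 3 --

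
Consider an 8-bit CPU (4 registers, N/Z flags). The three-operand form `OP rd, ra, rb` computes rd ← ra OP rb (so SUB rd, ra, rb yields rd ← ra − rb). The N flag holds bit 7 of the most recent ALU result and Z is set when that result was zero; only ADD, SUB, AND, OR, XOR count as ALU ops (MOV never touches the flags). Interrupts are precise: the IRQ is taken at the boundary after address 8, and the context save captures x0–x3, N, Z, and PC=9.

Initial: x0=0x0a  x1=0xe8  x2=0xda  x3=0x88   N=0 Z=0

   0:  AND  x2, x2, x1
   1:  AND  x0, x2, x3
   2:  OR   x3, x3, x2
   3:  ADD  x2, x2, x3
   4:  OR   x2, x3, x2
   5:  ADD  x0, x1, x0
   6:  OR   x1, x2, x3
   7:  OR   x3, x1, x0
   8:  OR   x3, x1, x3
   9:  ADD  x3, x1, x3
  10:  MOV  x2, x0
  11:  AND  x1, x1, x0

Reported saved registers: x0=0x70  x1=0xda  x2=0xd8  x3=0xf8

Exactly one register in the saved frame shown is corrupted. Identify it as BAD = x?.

BAD = x1

after  0: x0=0x0a x1=0xe8 x2=0xc8 x3=0x88  N=1 Z=0
after  1: x0=0x88 x1=0xe8 x2=0xc8 x3=0x88  N=1 Z=0
after  2: x0=0x88 x1=0xe8 x2=0xc8 x3=0xc8  N=1 Z=0
after  3: x0=0x88 x1=0xe8 x2=0x90 x3=0xc8  N=1 Z=0
after  4: x0=0x88 x1=0xe8 x2=0xd8 x3=0xc8  N=1 Z=0
after  5: x0=0x70 x1=0xe8 x2=0xd8 x3=0xc8  N=0 Z=0
after  6: x0=0x70 x1=0xd8 x2=0xd8 x3=0xc8  N=1 Z=0
after  7: x0=0x70 x1=0xd8 x2=0xd8 x3=0xf8  N=1 Z=0
after  8: x0=0x70 x1=0xd8 x2=0xd8 x3=0xf8  N=1 Z=0
-- IRQ taken; context saved, return-PC = 9 --
mismatch: x1: reported 0xda vs actual 0xd8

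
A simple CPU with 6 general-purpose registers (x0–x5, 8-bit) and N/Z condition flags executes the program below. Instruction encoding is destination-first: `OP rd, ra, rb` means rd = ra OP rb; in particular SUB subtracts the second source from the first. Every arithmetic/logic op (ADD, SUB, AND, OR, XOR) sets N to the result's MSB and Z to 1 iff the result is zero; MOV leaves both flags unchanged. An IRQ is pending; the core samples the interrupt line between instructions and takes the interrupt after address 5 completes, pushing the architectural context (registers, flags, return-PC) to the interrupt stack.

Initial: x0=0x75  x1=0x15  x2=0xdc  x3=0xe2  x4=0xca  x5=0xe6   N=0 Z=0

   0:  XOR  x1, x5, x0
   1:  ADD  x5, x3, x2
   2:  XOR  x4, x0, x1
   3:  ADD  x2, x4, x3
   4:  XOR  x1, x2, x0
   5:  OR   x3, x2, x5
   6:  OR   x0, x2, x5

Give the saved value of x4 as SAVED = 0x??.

after  0: x0=0x75 x1=0x93 x2=0xdc x3=0xe2 x4=0xca x5=0xe6  N=1 Z=0
after  1: x0=0x75 x1=0x93 x2=0xdc x3=0xe2 x4=0xca x5=0xbe  N=1 Z=0
after  2: x0=0x75 x1=0x93 x2=0xdc x3=0xe2 x4=0xe6 x5=0xbe  N=1 Z=0
after  3: x0=0x75 x1=0x93 x2=0xc8 x3=0xe2 x4=0xe6 x5=0xbe  N=1 Z=0
after  4: x0=0x75 x1=0xbd x2=0xc8 x3=0xe2 x4=0xe6 x5=0xbe  N=1 Z=0
after  5: x0=0x75 x1=0xbd x2=0xc8 x3=0xfe x4=0xe6 x5=0xbe  N=1 Z=0
-- IRQ taken; context saved, return-PC = 6 --

SAVED = 0xe6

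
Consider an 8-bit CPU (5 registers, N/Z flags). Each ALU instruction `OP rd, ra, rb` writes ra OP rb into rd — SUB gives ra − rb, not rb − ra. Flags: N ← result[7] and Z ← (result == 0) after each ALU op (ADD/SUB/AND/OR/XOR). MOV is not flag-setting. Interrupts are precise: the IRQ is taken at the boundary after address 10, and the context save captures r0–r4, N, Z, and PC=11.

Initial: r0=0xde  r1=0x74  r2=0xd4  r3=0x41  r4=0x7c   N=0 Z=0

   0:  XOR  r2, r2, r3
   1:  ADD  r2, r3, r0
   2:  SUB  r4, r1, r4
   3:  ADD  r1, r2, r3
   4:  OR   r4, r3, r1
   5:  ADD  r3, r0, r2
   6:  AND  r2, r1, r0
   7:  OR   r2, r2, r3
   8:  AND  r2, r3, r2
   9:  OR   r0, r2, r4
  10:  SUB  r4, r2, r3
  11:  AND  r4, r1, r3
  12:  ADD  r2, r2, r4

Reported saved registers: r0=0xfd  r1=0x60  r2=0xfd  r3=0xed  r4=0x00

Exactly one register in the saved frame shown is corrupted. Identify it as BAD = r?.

after  0: r0=0xde r1=0x74 r2=0x95 r3=0x41 r4=0x7c  N=1 Z=0
after  1: r0=0xde r1=0x74 r2=0x1f r3=0x41 r4=0x7c  N=0 Z=0
after  2: r0=0xde r1=0x74 r2=0x1f r3=0x41 r4=0xf8  N=1 Z=0
after  3: r0=0xde r1=0x60 r2=0x1f r3=0x41 r4=0xf8  N=0 Z=0
after  4: r0=0xde r1=0x60 r2=0x1f r3=0x41 r4=0x61  N=0 Z=0
after  5: r0=0xde r1=0x60 r2=0x1f r3=0xfd r4=0x61  N=1 Z=0
after  6: r0=0xde r1=0x60 r2=0x40 r3=0xfd r4=0x61  N=0 Z=0
after  7: r0=0xde r1=0x60 r2=0xfd r3=0xfd r4=0x61  N=1 Z=0
after  8: r0=0xde r1=0x60 r2=0xfd r3=0xfd r4=0x61  N=1 Z=0
after  9: r0=0xfd r1=0x60 r2=0xfd r3=0xfd r4=0x61  N=1 Z=0
after 10: r0=0xfd r1=0x60 r2=0xfd r3=0xfd r4=0x00  N=0 Z=1
-- IRQ taken; context saved, return-PC = 11 --
mismatch: r3: reported 0xed vs actual 0xfd

BAD = r3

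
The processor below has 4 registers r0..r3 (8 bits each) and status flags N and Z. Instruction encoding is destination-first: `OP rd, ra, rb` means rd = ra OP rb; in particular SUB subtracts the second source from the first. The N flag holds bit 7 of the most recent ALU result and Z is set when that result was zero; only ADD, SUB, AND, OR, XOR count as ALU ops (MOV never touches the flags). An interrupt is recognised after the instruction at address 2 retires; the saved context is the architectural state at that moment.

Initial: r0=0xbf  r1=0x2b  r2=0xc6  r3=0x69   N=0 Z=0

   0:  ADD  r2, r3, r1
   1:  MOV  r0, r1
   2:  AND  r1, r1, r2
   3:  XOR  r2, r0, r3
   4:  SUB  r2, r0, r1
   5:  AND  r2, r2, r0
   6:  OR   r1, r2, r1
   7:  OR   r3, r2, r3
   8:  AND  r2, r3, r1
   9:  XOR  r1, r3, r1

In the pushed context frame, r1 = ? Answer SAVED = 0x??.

after  0: r0=0xbf r1=0x2b r2=0x94 r3=0x69  N=1 Z=0
after  1: r0=0x2b r1=0x2b r2=0x94 r3=0x69  N=1 Z=0
after  2: r0=0x2b r1=0x00 r2=0x94 r3=0x69  N=0 Z=1
-- IRQ taken; context saved, return-PC = 3 --

SAVED = 0x00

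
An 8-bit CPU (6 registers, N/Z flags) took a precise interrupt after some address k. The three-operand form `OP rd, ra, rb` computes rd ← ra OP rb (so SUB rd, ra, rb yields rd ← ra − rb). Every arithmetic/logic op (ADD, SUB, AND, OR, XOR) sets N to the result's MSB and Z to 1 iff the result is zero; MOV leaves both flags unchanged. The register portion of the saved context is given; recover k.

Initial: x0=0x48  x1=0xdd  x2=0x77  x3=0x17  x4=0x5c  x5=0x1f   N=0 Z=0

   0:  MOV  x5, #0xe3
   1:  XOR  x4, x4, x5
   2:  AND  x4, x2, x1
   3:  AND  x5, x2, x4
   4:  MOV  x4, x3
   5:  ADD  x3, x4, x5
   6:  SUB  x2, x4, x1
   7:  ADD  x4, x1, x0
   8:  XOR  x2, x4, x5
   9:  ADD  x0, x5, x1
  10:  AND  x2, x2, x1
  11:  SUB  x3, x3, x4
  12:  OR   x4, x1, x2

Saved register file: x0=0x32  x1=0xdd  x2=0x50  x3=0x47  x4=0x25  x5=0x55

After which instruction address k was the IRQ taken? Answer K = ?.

after  0: x0=0x48 x1=0xdd x2=0x77 x3=0x17 x4=0x5c x5=0xe3  N=0 Z=0
after  1: x0=0x48 x1=0xdd x2=0x77 x3=0x17 x4=0xbf x5=0xe3  N=1 Z=0
after  2: x0=0x48 x1=0xdd x2=0x77 x3=0x17 x4=0x55 x5=0xe3  N=0 Z=0
after  3: x0=0x48 x1=0xdd x2=0x77 x3=0x17 x4=0x55 x5=0x55  N=0 Z=0
after  4: x0=0x48 x1=0xdd x2=0x77 x3=0x17 x4=0x17 x5=0x55  N=0 Z=0
after  5: x0=0x48 x1=0xdd x2=0x77 x3=0x6c x4=0x17 x5=0x55  N=0 Z=0
after  6: x0=0x48 x1=0xdd x2=0x3a x3=0x6c x4=0x17 x5=0x55  N=0 Z=0
after  7: x0=0x48 x1=0xdd x2=0x3a x3=0x6c x4=0x25 x5=0x55  N=0 Z=0
after  8: x0=0x48 x1=0xdd x2=0x70 x3=0x6c x4=0x25 x5=0x55  N=0 Z=0
after  9: x0=0x32 x1=0xdd x2=0x70 x3=0x6c x4=0x25 x5=0x55  N=0 Z=0
after 10: x0=0x32 x1=0xdd x2=0x50 x3=0x6c x4=0x25 x5=0x55  N=0 Z=0
after 11: x0=0x32 x1=0xdd x2=0x50 x3=0x47 x4=0x25 x5=0x55  N=0 Z=0
-- IRQ taken; context saved, return-PC = 12 --

K = 11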